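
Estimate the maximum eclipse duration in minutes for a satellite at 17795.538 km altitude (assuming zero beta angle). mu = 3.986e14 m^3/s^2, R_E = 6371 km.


r = 24166.5380 km
T = 623.1343 min
Eclipse fraction = arcsin(R_E/r)/pi = arcsin(6371.0000/24166.5380)/pi
= arcsin(0.263629)/pi = 0.08491946
Eclipse duration = 0.08491946 * 623.1343 = 52.9162 min

52.9162 minutes


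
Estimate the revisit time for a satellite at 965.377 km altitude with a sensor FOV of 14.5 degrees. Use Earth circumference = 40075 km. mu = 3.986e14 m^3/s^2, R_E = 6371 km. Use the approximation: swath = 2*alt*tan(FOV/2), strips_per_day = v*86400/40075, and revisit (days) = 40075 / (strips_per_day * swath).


swath = 2*965.377*tan(0.1265364) = 245.6229 km
v = sqrt(mu/r) = 7371.0240 m/s = 7.3710 km/s
strips/day = v*86400/40075 = 7.3710*86400/40075 = 15.8916
coverage/day = strips * swath = 15.8916 * 245.6229 = 3903.3451 km
revisit = 40075 / 3903.3451 = 10.2668 days

10.2668 days


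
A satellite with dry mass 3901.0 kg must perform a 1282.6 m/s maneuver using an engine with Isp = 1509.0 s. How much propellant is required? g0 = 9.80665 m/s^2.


ve = Isp * g0 = 1509.0 * 9.80665 = 14798.234850 m/s
mass ratio = exp(dv/ve) = exp(1282.6/14798.234850) = 1.09053947
m_prop = m_dry * (mr - 1) = 3901.0 * (1.09053947 - 1)
m_prop = 353.1945 kg

353.1945 kg


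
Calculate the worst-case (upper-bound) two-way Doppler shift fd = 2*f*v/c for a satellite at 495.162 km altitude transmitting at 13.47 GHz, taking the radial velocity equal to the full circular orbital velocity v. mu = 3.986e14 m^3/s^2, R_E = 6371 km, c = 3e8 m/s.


r = 6.866162e+06 m
v = sqrt(mu/r) = 7619.2395 m/s (worst-case radial velocity)
f = 13.47 GHz = 1.347e+10 Hz
fd = 2*f*v/c = 2*1.347e+10*7619.2395/3.0e+08
fd = 684207.7055 Hz

684207.7055 Hz


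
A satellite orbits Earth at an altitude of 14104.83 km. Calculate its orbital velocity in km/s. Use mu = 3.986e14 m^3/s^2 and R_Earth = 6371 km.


r = R_E + alt = 6371.0 + 14104.83 = 20475.8300 km = 2.047583e+07 m
v = sqrt(mu/r) = sqrt(3.986e14 / 2.047583e+07) = 4412.1258 m/s = 4.4121 km/s

4.4121 km/s


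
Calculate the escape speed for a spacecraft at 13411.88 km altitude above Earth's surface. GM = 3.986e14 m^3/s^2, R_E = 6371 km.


r = 6371.0 + 13411.88 = 19782.8800 km = 1.978288e+07 m
v_esc = sqrt(2*mu/r) = sqrt(2*3.986e14 / 1.978288e+07)
v_esc = 6348.0288 m/s = 6.3480 km/s

6.3480 km/s


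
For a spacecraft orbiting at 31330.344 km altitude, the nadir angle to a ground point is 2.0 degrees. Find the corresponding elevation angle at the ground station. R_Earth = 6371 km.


r = R_E + alt = 37701.3440 km
Law of sines in the satellite / Earth-center / ground-point triangle:
  sin(nadir)/R_E = sin(90 + el)/r  =>  cos(el) = (r/R_E)*sin(nadir)
cos(el) = (37701.3440 / 6371.0000) * sin(2.0 deg) = 0.206523
el = arccos(0.206523) = 78.0813 deg
(Earth-central angle = 90 - nadir - el = 9.9187 deg)

78.0813 degrees


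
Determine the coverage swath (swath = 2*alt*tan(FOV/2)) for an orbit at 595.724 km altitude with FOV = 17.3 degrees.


FOV = 17.3 deg = 0.301942 rad
swath = 2 * alt * tan(FOV/2) = 2 * 595.724 * tan(0.150971)
swath = 2 * 595.724 * 0.1521285
swath = 181.2532 km

181.2532 km


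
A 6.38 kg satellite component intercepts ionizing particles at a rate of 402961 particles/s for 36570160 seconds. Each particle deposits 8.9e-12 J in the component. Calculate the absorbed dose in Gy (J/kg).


Total energy deposited = rate * time * E_per
  = 402961 * 36570160 * 8.9e-12 = 131.1535 J
Dose = E_total / mass = 131.1535 / 6.38
Dose = 20.5570 Gy

20.5570 Gy


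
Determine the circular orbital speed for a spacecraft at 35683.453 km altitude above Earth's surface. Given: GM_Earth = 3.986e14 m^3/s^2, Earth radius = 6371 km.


r = R_E + alt = 6371.0 + 35683.453 = 42054.4530 km = 4.2054453e+07 m
v = sqrt(mu/r) = sqrt(3.986e14 / 4.2054453e+07) = 3078.6665 m/s = 3.0787 km/s

3.0787 km/s


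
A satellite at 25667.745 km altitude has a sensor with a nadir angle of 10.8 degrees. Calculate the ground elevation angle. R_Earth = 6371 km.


r = R_E + alt = 32038.7450 km
Law of sines in the satellite / Earth-center / ground-point triangle:
  sin(nadir)/R_E = sin(90 + el)/r  =>  cos(el) = (r/R_E)*sin(nadir)
cos(el) = (32038.7450 / 6371.0000) * sin(10.8 deg) = 0.9423108
el = arccos(0.9423108) = 19.5567 deg
(Earth-central angle = 90 - nadir - el = 59.6433 deg)

19.5567 degrees


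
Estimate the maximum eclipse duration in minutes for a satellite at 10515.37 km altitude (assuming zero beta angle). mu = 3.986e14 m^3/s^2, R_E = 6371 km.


r = 16886.3700 km
T = 363.9690 min
Eclipse fraction = arcsin(R_E/r)/pi = arcsin(6371.0000/16886.3700)/pi
= arcsin(0.3772865)/pi = 0.1231428
Eclipse duration = 0.1231428 * 363.9690 = 44.8202 min

44.8202 minutes


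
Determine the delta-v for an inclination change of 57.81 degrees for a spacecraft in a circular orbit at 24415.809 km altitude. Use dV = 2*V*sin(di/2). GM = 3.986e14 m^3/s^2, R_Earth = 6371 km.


r = 30786.8090 km = 3.0786809e+07 m
V = sqrt(mu/r) = 3598.2084 m/s
di = 57.81 deg = 1.0090 rad
dV = 2*V*sin(di/2) = 2*3598.2084*sin(0.5044874)
dV = 3478.4512 m/s = 3.4785 km/s

3.4785 km/s


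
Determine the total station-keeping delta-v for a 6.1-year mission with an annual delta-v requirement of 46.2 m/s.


dV = rate * years = 46.2 * 6.1
dV = 281.8200 m/s

281.8200 m/s


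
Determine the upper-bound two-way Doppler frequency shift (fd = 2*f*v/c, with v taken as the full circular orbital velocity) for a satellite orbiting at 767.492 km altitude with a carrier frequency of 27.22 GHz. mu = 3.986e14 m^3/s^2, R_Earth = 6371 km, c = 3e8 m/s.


r = 7.138492e+06 m
v = sqrt(mu/r) = 7472.4911 m/s (worst-case radial velocity)
f = 27.22 GHz = 2.722e+10 Hz
fd = 2*f*v/c = 2*2.722e+10*7472.4911/3.0e+08
fd = 1.3560081e+06 Hz

1.3560e+06 Hz


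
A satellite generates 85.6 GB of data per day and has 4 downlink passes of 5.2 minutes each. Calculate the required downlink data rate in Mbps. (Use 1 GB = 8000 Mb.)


total contact time = 4 * 5.2 * 60 = 1248.0000 s
data = 85.6 GB = 684800.0000 Mb
rate = 684800.0000 / 1248.0000 = 548.7179 Mbps

548.7179 Mbps


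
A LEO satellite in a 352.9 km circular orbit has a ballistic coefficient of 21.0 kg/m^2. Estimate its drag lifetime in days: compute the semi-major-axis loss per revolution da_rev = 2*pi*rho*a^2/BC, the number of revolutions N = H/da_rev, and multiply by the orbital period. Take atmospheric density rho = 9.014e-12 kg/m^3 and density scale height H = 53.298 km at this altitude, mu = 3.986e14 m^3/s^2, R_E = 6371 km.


a = R_E + alt = 6723.9000 km = 6.7239e+06 m
da_rev = 2*pi*rho*a^2/BC = 2*pi*9.014e-12*(6.7239e+06)^2/21.0 = 121.932820 m per revolution
N = H/da_rev = 53298.0000 m / 121.932820 m = 437.1095 revolutions
P = 2*pi*sqrt(a^3/mu) = 5487.1027 s
lifetime = N*P = 437.1095 * 5487.1027 = 2.398465e+06 s = 27.7600 days

27.7600 days


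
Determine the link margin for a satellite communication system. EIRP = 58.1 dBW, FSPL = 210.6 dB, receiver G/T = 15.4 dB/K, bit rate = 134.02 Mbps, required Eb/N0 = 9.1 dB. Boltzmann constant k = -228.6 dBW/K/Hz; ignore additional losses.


C/N0 = EIRP - FSPL + G/T - k = 58.1 - 210.6 + 15.4 - (-228.6)
C/N0 = 91.5000 dB-Hz
R_b = 134.02 Mbps = 1.3402e+08 bps -> 10*log10(R_b) = 81.2717 dB-Hz
Eb/N0 = C/N0 - 10*log10(R_b) = 91.5000 - 81.2717 = 10.2283 dB
Margin = Eb/N0 - Eb/N0_req = 10.2283 - 9.1 = 1.1283 dB (link closes)

1.1283 dB


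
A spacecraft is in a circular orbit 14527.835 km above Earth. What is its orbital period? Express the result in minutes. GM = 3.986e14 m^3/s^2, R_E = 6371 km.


r = 20898.8350 km = 2.0898835e+07 m
T = 2*pi*sqrt(r^3/mu) = 2*pi*sqrt(9.1278024e+21 / 3.986e14)
T = 30067.2935 s = 501.1216 min

501.1216 minutes


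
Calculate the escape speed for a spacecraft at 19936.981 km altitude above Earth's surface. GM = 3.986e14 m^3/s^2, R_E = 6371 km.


r = 6371.0 + 19936.981 = 26307.9810 km = 2.6307981e+07 m
v_esc = sqrt(2*mu/r) = sqrt(2*3.986e14 / 2.6307981e+07)
v_esc = 5504.7790 m/s = 5.5048 km/s

5.5048 km/s


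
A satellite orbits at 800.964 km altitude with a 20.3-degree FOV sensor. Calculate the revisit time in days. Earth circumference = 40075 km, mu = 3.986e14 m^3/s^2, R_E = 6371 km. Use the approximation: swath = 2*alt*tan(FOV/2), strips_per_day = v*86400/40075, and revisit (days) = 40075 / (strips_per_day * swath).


swath = 2*800.964*tan(0.1771509) = 286.7894 km
v = sqrt(mu/r) = 7455.0335 m/s = 7.4550 km/s
strips/day = v*86400/40075 = 7.4550*86400/40075 = 16.0727
coverage/day = strips * swath = 16.0727 * 286.7894 = 4609.4897 km
revisit = 40075 / 4609.4897 = 8.6940 days

8.6940 days


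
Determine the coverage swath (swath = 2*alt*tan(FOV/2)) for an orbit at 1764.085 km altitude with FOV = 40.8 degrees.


FOV = 40.8 deg = 0.7120943 rad
swath = 2 * alt * tan(FOV/2) = 2 * 1764.085 * tan(0.3560472)
swath = 2 * 1764.085 * 0.3718967
swath = 1312.1147 km

1312.1147 km


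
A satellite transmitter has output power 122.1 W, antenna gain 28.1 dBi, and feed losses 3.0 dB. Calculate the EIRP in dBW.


Pt = 122.1 W = 20.8672 dBW
EIRP = Pt_dBW + Gt - losses = 20.8672 + 28.1 - 3.0 = 45.9672 dBW

45.9672 dBW


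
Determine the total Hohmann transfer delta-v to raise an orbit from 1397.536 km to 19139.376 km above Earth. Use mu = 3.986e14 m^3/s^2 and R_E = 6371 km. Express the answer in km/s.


r1 = 7768.5360 km = 7.768536e+06 m
r2 = 25510.3760 km = 2.5510376e+07 m
dv1 = sqrt(mu/r1)*(sqrt(2*r2/(r1+r2)) - 1) = 1706.2033 m/s
dv2 = sqrt(mu/r2)*(1 - sqrt(2*r1/(r1+r2))) = 1251.9381 m/s
total dv = |dv1| + |dv2| = 1706.2033 + 1251.9381 = 2958.1414 m/s = 2.9581 km/s

2.9581 km/s


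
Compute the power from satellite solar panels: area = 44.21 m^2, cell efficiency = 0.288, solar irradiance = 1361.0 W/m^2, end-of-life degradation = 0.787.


P = area * eta * S * degradation
P = 44.21 * 0.288 * 1361.0 * 0.787
P = 13637.8485 W

13637.8485 W


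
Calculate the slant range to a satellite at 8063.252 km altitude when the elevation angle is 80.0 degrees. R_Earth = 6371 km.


h = 8063.252 km, el = 80.0 deg
d = -R_E*sin(el) + sqrt((R_E*sin(el))^2 + 2*R_E*h + h^2)
d = -6371.0000*sin(1.3963) + sqrt((6371.0000*0.9848078)^2 + 2*6371.0000*8063.252 + 8063.252^2)
d = 8117.5827 km

8117.5827 km


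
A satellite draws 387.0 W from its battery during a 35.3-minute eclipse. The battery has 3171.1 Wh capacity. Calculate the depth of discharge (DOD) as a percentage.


E_used = P * t / 60 = 387.0 * 35.3 / 60 = 227.6850 Wh
DOD = E_used / E_total * 100 = 227.6850 / 3171.1 * 100
DOD = 7.1800 %

7.1800 %


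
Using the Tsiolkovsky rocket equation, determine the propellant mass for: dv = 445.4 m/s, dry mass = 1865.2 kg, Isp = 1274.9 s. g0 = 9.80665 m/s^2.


ve = Isp * g0 = 1274.9 * 9.80665 = 12502.498085 m/s
mass ratio = exp(dv/ve) = exp(445.4/12502.498085) = 1.03626705
m_prop = m_dry * (mr - 1) = 1865.2 * (1.03626705 - 1)
m_prop = 67.6453 kg

67.6453 kg


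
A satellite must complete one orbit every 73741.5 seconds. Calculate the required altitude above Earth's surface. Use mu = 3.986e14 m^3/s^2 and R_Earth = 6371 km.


T = 73741.5 s
r = (mu*T^2/(4*pi^2))^(1/3) = (3.986e14 * 73741.5^2 / (4*pi^2))^(1/3)
r = 3.8007313e+07 m = 38007.3127 km
alt = r - R_E = 38007.3127 - 6371 = 31636.3127 km

31636.3127 km


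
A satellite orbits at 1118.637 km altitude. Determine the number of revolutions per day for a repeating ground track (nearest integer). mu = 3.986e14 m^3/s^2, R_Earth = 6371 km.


r = 7.489637e+06 m
T = 2*pi*sqrt(r^3/mu) = 6450.6336 s = 107.5106 min
revs/day = 1440 / 107.5106 = 13.3940
Rounded: 13 revolutions per day

13 revolutions per day


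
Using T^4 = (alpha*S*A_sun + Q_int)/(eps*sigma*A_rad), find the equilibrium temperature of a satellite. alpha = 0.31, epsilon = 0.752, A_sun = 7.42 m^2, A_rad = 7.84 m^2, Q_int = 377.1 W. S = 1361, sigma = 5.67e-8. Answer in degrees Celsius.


Numerator = alpha*S*A_sun + Q_int = 0.31*1361*7.42 + 377.1 = 3507.6722 W
Denominator = eps*sigma*A_rad = 0.752*5.67e-8*7.84 = 3.3428506e-07 W/K^4
T^4 = 1.0493057e+10 K^4
T = 320.0557 K = 46.9057 C

46.9057 degrees Celsius


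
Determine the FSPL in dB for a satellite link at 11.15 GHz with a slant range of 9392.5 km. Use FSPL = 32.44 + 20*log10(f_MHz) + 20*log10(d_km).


f = 11.15 GHz = 11150.0000 MHz
d = 9392.5 km
FSPL = 32.44 + 20*log10(11150.0000) + 20*log10(9392.5)
FSPL = 32.44 + 80.9455 + 79.4556
FSPL = 192.8411 dB

192.8411 dB


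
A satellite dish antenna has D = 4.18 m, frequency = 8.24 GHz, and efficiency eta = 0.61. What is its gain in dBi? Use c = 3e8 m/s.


lambda = c/f = 3e8 / 8.24e+09 = 0.03640777 m
G = eta*(pi*D/lambda)^2 = 0.61*(pi*4.18/0.03640777)^2
G = 79358.6110 (linear)
G = 10*log10(79358.6110) = 48.9959 dBi

48.9959 dBi


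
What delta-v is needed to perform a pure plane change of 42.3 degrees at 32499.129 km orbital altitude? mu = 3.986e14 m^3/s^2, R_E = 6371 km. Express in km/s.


r = 38870.1290 km = 3.8870129e+07 m
V = sqrt(mu/r) = 3202.2900 m/s
di = 42.3 deg = 0.7382743 rad
dV = 2*V*sin(di/2) = 2*3202.2900*sin(0.3691371)
dV = 2310.8418 m/s = 2.3108 km/s

2.3108 km/s


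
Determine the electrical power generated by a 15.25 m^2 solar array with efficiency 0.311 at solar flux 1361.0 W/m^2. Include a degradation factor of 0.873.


P = area * eta * S * degradation
P = 15.25 * 0.311 * 1361.0 * 0.873
P = 5635.1126 W

5635.1126 W


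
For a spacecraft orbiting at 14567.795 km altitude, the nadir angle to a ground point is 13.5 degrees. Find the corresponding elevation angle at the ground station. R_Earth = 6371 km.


r = R_E + alt = 20938.7950 km
Law of sines in the satellite / Earth-center / ground-point triangle:
  sin(nadir)/R_E = sin(90 + el)/r  =>  cos(el) = (r/R_E)*sin(nadir)
cos(el) = (20938.7950 / 6371.0000) * sin(13.5 deg) = 0.7672366
el = arccos(0.7672366) = 39.8936 deg
(Earth-central angle = 90 - nadir - el = 36.6064 deg)

39.8936 degrees


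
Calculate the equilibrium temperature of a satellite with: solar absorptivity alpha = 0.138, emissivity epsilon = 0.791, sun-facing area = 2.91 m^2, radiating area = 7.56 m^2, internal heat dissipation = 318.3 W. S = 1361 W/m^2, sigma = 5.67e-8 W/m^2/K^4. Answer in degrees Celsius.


Numerator = alpha*S*A_sun + Q_int = 0.138*1361*2.91 + 318.3 = 864.8504 W
Denominator = eps*sigma*A_rad = 0.791*5.67e-8*7.56 = 3.3906373e-07 W/K^4
T^4 = 2.5507015e+09 K^4
T = 224.7320 K = -48.4180 C

-48.4180 degrees Celsius


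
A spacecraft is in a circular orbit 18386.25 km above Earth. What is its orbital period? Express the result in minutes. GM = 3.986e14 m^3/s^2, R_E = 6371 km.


r = 24757.2500 km = 2.475725e+07 m
T = 2*pi*sqrt(r^3/mu) = 2*pi*sqrt(1.5174249e+22 / 3.986e14)
T = 38767.2348 s = 646.1206 min

646.1206 minutes


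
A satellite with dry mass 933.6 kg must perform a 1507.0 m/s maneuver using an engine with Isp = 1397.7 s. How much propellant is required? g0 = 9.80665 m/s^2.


ve = Isp * g0 = 1397.7 * 9.80665 = 13706.754705 m/s
mass ratio = exp(dv/ve) = exp(1507.0/13706.754705) = 1.11621756
m_prop = m_dry * (mr - 1) = 933.6 * (1.11621756 - 1)
m_prop = 108.5007 kg

108.5007 kg


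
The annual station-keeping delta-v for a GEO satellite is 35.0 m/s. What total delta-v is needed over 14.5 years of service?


dV = rate * years = 35.0 * 14.5
dV = 507.5000 m/s

507.5000 m/s


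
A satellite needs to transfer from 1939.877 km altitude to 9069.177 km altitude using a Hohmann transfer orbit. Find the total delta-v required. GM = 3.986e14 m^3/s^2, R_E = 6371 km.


r1 = 8310.8770 km = 8.310877e+06 m
r2 = 15440.1770 km = 1.5440177e+07 m
dv1 = sqrt(mu/r1)*(sqrt(2*r2/(r1+r2)) - 1) = 971.2811 m/s
dv2 = sqrt(mu/r2)*(1 - sqrt(2*r1/(r1+r2))) = 830.4270 m/s
total dv = |dv1| + |dv2| = 971.2811 + 830.4270 = 1801.7080 m/s = 1.8017 km/s

1.8017 km/s


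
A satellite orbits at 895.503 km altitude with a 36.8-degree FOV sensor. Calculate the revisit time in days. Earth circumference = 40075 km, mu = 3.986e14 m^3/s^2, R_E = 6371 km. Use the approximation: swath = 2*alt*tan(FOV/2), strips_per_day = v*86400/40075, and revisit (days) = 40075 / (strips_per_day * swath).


swath = 2*895.503*tan(0.3211406) = 595.7884 km
v = sqrt(mu/r) = 7406.3788 m/s = 7.4064 km/s
strips/day = v*86400/40075 = 7.4064*86400/40075 = 15.9678
coverage/day = strips * swath = 15.9678 * 595.7884 = 9513.4529 km
revisit = 40075 / 9513.4529 = 4.2125 days

4.2125 days


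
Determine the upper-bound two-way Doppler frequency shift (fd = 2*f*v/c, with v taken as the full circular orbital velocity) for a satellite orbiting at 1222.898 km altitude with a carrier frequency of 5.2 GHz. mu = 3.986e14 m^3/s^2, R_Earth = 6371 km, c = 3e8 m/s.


r = 7.593898e+06 m
v = sqrt(mu/r) = 7244.9646 m/s (worst-case radial velocity)
f = 5.2 GHz = 5.2e+09 Hz
fd = 2*f*v/c = 2*5.2e+09*7244.9646/3.0e+08
fd = 251158.7726 Hz

251158.7726 Hz


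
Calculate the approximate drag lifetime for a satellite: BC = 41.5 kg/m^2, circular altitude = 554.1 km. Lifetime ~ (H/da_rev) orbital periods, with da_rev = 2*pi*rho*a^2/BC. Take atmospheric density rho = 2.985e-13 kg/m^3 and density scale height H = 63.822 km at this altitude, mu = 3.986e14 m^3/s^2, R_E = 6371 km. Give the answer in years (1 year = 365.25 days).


a = R_E + alt = 6925.1000 km = 6.9251e+06 m
da_rev = 2*pi*rho*a^2/BC = 2*pi*2.985e-13*(6.9251e+06)^2/41.5 = 2.167346 m per revolution
N = H/da_rev = 63822.0000 m / 2.167346 m = 29447.0778 revolutions
P = 2*pi*sqrt(a^3/mu) = 5735.2228 s
lifetime = N*P = 29447.0778 * 5735.2228 = 1.6888555e+08 s = 1954.6939 days
years = 1954.6939 / 365.25 = 5.3517 years

5.3517 years


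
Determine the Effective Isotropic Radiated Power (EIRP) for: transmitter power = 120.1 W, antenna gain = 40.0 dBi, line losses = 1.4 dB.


Pt = 120.1 W = 20.7954 dBW
EIRP = Pt_dBW + Gt - losses = 20.7954 + 40.0 - 1.4 = 59.3954 dBW

59.3954 dBW


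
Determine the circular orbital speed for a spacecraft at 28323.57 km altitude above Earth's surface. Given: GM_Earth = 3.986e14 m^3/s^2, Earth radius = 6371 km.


r = R_E + alt = 6371.0 + 28323.57 = 34694.5700 km = 3.469457e+07 m
v = sqrt(mu/r) = sqrt(3.986e14 / 3.469457e+07) = 3389.5176 m/s = 3.3895 km/s

3.3895 km/s


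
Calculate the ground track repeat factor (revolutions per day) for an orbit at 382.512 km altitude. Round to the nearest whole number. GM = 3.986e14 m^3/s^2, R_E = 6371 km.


r = 6.753512e+06 m
T = 2*pi*sqrt(r^3/mu) = 5523.3903 s = 92.0565 min
revs/day = 1440 / 92.0565 = 15.6426
Rounded: 16 revolutions per day

16 revolutions per day


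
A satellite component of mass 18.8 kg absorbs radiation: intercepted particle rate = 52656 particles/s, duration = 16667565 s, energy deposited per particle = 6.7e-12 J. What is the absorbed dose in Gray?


Total energy deposited = rate * time * E_per
  = 52656 * 16667565 * 6.7e-12 = 5.8802 J
Dose = E_total / mass = 5.8802 / 18.8
Dose = 0.3127786 Gy

0.3128 Gy


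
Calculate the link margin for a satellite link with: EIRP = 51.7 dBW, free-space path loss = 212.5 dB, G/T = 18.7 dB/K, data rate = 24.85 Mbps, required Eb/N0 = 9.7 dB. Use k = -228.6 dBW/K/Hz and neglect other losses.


C/N0 = EIRP - FSPL + G/T - k = 51.7 - 212.5 + 18.7 - (-228.6)
C/N0 = 86.5000 dB-Hz
R_b = 24.85 Mbps = 2.485e+07 bps -> 10*log10(R_b) = 73.9533 dB-Hz
Eb/N0 = C/N0 - 10*log10(R_b) = 86.5000 - 73.9533 = 12.5467 dB
Margin = Eb/N0 - Eb/N0_req = 12.5467 - 9.7 = 2.8467 dB (link closes)

2.8467 dB


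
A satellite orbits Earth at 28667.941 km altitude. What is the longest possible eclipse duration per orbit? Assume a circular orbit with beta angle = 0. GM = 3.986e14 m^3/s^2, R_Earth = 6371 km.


r = 35038.9410 km
T = 1087.8936 min
Eclipse fraction = arcsin(R_E/r)/pi = arcsin(6371.0000/35038.9410)/pi
= arcsin(0.1818263)/pi = 0.05820085
Eclipse duration = 0.05820085 * 1087.8936 = 63.3163 min

63.3163 minutes


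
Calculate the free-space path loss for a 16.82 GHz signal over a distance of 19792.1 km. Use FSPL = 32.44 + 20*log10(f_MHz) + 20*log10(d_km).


f = 16.82 GHz = 16820.0000 MHz
d = 19792.1 km
FSPL = 32.44 + 20*log10(16820.0000) + 20*log10(19792.1)
FSPL = 32.44 + 84.5165 + 85.9298
FSPL = 202.8864 dB

202.8864 dB


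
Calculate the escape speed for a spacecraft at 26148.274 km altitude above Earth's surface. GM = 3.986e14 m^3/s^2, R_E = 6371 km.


r = 6371.0 + 26148.274 = 32519.2740 km = 3.2519274e+07 m
v_esc = sqrt(2*mu/r) = sqrt(2*3.986e14 / 3.2519274e+07)
v_esc = 4951.2314 m/s = 4.9512 km/s

4.9512 km/s


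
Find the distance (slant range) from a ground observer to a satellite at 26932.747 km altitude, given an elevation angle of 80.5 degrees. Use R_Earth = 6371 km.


h = 26932.747 km, el = 80.5 deg
d = -R_E*sin(el) + sqrt((R_E*sin(el))^2 + 2*R_E*h + h^2)
d = -6371.0000*sin(1.4050) + sqrt((6371.0000*0.9862856)^2 + 2*6371.0000*26932.747 + 26932.747^2)
d = 27003.5172 km

27003.5172 km


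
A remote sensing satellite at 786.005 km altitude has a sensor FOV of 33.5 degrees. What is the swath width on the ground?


FOV = 33.5 deg = 0.5846853 rad
swath = 2 * alt * tan(FOV/2) = 2 * 786.005 * tan(0.2923426)
swath = 2 * 786.005 * 0.3009658
swath = 473.1213 km

473.1213 km


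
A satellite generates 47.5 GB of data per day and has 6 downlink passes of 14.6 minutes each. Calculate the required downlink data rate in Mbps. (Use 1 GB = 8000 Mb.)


total contact time = 6 * 14.6 * 60 = 5256.0000 s
data = 47.5 GB = 380000.0000 Mb
rate = 380000.0000 / 5256.0000 = 72.2983 Mbps

72.2983 Mbps


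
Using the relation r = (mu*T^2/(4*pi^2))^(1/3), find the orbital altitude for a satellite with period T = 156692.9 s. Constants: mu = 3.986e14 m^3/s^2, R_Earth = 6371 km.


T = 156692.9 s
r = (mu*T^2/(4*pi^2))^(1/3) = (3.986e14 * 156692.9^2 / (4*pi^2))^(1/3)
r = 6.2819151e+07 m = 62819.1513 km
alt = r - R_E = 62819.1513 - 6371 = 56448.1513 km

56448.1513 km


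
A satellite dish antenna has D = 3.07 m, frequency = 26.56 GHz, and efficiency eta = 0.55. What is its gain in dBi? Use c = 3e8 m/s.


lambda = c/f = 3e8 / 2.656e+10 = 0.01129518 m
G = eta*(pi*D/lambda)^2 = 0.55*(pi*3.07/0.01129518)^2
G = 401007.7978 (linear)
G = 10*log10(401007.7978) = 56.0315 dBi

56.0315 dBi


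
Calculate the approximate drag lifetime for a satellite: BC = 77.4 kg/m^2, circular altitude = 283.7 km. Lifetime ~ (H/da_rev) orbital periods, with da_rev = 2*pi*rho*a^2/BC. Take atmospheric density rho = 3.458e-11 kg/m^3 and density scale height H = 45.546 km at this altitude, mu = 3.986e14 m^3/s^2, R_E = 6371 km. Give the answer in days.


a = R_E + alt = 6654.7000 km = 6.6547e+06 m
da_rev = 2*pi*rho*a^2/BC = 2*pi*3.458e-11*(6.6547e+06)^2/77.4 = 124.314235 m per revolution
N = H/da_rev = 45546.0000 m / 124.314235 m = 366.3780 revolutions
P = 2*pi*sqrt(a^3/mu) = 5402.6141 s
lifetime = N*P = 366.3780 * 5402.6141 = 1.9793989e+06 s = 22.9097 days

22.9097 days


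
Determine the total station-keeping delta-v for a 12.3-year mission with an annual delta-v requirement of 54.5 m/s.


dV = rate * years = 54.5 * 12.3
dV = 670.3500 m/s

670.3500 m/s


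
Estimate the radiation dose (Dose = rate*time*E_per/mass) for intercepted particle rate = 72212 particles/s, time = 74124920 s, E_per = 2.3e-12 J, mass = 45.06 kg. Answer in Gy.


Total energy deposited = rate * time * E_per
  = 72212 * 74124920 * 2.3e-12 = 12.3112 J
Dose = E_total / mass = 12.3112 / 45.06
Dose = 0.2732186 Gy

0.2732 Gy


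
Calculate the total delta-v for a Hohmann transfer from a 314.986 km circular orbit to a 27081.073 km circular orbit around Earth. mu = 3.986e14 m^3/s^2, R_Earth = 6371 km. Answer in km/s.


r1 = 6685.9860 km = 6.685986e+06 m
r2 = 33452.0730 km = 3.3452073e+07 m
dv1 = sqrt(mu/r1)*(sqrt(2*r2/(r1+r2)) - 1) = 2247.3820 m/s
dv2 = sqrt(mu/r2)*(1 - sqrt(2*r1/(r1+r2))) = 1459.4908 m/s
total dv = |dv1| + |dv2| = 2247.3820 + 1459.4908 = 3706.8728 m/s = 3.7069 km/s

3.7069 km/s


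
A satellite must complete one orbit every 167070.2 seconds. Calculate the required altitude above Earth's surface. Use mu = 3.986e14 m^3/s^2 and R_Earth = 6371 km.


T = 167070.2 s
r = (mu*T^2/(4*pi^2))^(1/3) = (3.986e14 * 167070.2^2 / (4*pi^2))^(1/3)
r = 6.5562954e+07 m = 65562.9542 km
alt = r - R_E = 65562.9542 - 6371 = 59191.9542 km

59191.9542 km


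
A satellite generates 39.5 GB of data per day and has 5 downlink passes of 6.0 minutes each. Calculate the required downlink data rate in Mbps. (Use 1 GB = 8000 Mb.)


total contact time = 5 * 6.0 * 60 = 1800.0000 s
data = 39.5 GB = 316000.0000 Mb
rate = 316000.0000 / 1800.0000 = 175.5556 Mbps

175.5556 Mbps


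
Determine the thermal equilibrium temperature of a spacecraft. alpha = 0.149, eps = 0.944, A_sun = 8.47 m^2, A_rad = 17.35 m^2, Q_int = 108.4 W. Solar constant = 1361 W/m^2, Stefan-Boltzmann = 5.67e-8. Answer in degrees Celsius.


Numerator = alpha*S*A_sun + Q_int = 0.149*1361*8.47 + 108.4 = 1826.0228 W
Denominator = eps*sigma*A_rad = 0.944*5.67e-8*17.35 = 9.2865528e-07 W/K^4
T^4 = 1.9663086e+09 K^4
T = 210.5780 K = -62.5720 C

-62.5720 degrees Celsius


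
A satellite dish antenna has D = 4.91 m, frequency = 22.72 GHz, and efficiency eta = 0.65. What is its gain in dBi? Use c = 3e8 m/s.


lambda = c/f = 3e8 / 2.272e+10 = 0.01320423 m
G = eta*(pi*D/lambda)^2 = 0.65*(pi*4.91/0.01320423)^2
G = 887054.3520 (linear)
G = 10*log10(887054.3520) = 59.4795 dBi

59.4795 dBi


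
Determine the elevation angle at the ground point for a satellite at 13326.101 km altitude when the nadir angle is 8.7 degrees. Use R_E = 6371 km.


r = R_E + alt = 19697.1010 km
Law of sines in the satellite / Earth-center / ground-point triangle:
  sin(nadir)/R_E = sin(90 + el)/r  =>  cos(el) = (r/R_E)*sin(nadir)
cos(el) = (19697.1010 / 6371.0000) * sin(8.7 deg) = 0.4676502
el = arccos(0.4676502) = 62.1181 deg
(Earth-central angle = 90 - nadir - el = 19.1819 deg)

62.1181 degrees


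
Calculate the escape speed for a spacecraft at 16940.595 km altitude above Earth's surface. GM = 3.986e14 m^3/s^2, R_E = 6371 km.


r = 6371.0 + 16940.595 = 23311.5950 km = 2.3311595e+07 m
v_esc = sqrt(2*mu/r) = sqrt(2*3.986e14 / 2.3311595e+07)
v_esc = 5847.8692 m/s = 5.8479 km/s

5.8479 km/s


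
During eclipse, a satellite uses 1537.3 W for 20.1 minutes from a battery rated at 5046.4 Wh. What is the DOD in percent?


E_used = P * t / 60 = 1537.3 * 20.1 / 60 = 514.9955 Wh
DOD = E_used / E_total * 100 = 514.9955 / 5046.4 * 100
DOD = 10.2052 %

10.2052 %


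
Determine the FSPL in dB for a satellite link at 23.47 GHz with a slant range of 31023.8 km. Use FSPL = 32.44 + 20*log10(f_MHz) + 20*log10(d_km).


f = 23.47 GHz = 23470.0000 MHz
d = 31023.8 km
FSPL = 32.44 + 20*log10(23470.0000) + 20*log10(31023.8)
FSPL = 32.44 + 87.4103 + 89.8339
FSPL = 209.6842 dB

209.6842 dB


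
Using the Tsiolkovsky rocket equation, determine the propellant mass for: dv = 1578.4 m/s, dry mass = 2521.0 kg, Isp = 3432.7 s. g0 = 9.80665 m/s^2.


ve = Isp * g0 = 3432.7 * 9.80665 = 33663.287455 m/s
mass ratio = exp(dv/ve) = exp(1578.4/33663.287455) = 1.04800449
m_prop = m_dry * (mr - 1) = 2521.0 * (1.04800449 - 1)
m_prop = 121.0193 kg

121.0193 kg


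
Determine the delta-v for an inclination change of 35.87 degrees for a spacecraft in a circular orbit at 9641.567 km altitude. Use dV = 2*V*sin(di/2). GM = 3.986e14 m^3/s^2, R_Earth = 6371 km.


r = 16012.5670 km = 1.6012567e+07 m
V = sqrt(mu/r) = 4989.2833 m/s
di = 35.87 deg = 0.6260496 rad
dV = 2*V*sin(di/2) = 2*4989.2833*sin(0.3130248)
dV = 3072.7784 m/s = 3.0728 km/s

3.0728 km/s


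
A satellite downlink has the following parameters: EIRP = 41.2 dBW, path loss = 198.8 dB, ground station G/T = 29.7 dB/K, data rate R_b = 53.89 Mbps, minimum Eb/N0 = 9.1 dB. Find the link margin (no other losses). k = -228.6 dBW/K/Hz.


C/N0 = EIRP - FSPL + G/T - k = 41.2 - 198.8 + 29.7 - (-228.6)
C/N0 = 100.7000 dB-Hz
R_b = 53.89 Mbps = 5.389e+07 bps -> 10*log10(R_b) = 77.3151 dB-Hz
Eb/N0 = C/N0 - 10*log10(R_b) = 100.7000 - 77.3151 = 23.3849 dB
Margin = Eb/N0 - Eb/N0_req = 23.3849 - 9.1 = 14.2849 dB (link closes)

14.2849 dB


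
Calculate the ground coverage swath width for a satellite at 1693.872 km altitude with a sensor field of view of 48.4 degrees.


FOV = 48.4 deg = 0.8447394 rad
swath = 2 * alt * tan(FOV/2) = 2 * 1693.872 * tan(0.4223697)
swath = 2 * 1693.872 * 0.4494178
swath = 1522.5125 km

1522.5125 km


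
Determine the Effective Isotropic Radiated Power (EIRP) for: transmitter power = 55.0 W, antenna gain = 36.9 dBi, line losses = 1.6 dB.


Pt = 55.0 W = 17.4036 dBW
EIRP = Pt_dBW + Gt - losses = 17.4036 + 36.9 - 1.6 = 52.7036 dBW

52.7036 dBW


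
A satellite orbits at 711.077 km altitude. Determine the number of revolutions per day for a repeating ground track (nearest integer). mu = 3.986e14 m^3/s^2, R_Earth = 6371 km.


r = 7.082077e+06 m
T = 2*pi*sqrt(r^3/mu) = 5931.3314 s = 98.8555 min
revs/day = 1440 / 98.8555 = 14.5667
Rounded: 15 revolutions per day

15 revolutions per day


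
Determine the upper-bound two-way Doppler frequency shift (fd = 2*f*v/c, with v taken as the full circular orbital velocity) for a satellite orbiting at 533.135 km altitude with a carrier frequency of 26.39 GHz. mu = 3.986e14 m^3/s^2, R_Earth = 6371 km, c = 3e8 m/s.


r = 6.904135e+06 m
v = sqrt(mu/r) = 7598.2575 m/s (worst-case radial velocity)
f = 26.39 GHz = 2.639e+10 Hz
fd = 2*f*v/c = 2*2.639e+10*7598.2575/3.0e+08
fd = 1.3367868e+06 Hz

1.3368e+06 Hz


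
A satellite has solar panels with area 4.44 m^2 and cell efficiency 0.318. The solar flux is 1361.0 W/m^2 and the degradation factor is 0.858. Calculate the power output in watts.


P = area * eta * S * degradation
P = 4.44 * 0.318 * 1361.0 * 0.858
P = 1648.7526 W

1648.7526 W


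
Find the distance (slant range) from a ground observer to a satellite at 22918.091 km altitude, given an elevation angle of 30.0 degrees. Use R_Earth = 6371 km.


h = 22918.091 km, el = 30.0 deg
d = -R_E*sin(el) + sqrt((R_E*sin(el))^2 + 2*R_E*h + h^2)
d = -6371.0000*sin(0.5235988) + sqrt((6371.0000*0.5000)^2 + 2*6371.0000*22918.091 + 22918.091^2)
d = 25579.2114 km

25579.2114 km


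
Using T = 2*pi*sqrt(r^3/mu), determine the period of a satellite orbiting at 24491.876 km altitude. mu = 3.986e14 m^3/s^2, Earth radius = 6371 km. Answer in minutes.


r = 30862.8760 km = 3.0862876e+07 m
T = 2*pi*sqrt(r^3/mu) = 2*pi*sqrt(2.9397418e+22 / 3.986e14)
T = 53959.2385 s = 899.3206 min

899.3206 minutes


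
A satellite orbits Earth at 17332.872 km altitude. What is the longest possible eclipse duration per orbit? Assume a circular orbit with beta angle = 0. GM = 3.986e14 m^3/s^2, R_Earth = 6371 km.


r = 23703.8720 km
T = 605.3254 min
Eclipse fraction = arcsin(R_E/r)/pi = arcsin(6371.0000/23703.8720)/pi
= arcsin(0.2687747)/pi = 0.08661869
Eclipse duration = 0.08661869 * 605.3254 = 52.4325 min

52.4325 minutes


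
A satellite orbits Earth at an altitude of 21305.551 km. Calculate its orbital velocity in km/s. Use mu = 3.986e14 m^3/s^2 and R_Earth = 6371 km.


r = R_E + alt = 6371.0 + 21305.551 = 27676.5510 km = 2.7676551e+07 m
v = sqrt(mu/r) = sqrt(3.986e14 / 2.7676551e+07) = 3795.0077 m/s = 3.7950 km/s

3.7950 km/s


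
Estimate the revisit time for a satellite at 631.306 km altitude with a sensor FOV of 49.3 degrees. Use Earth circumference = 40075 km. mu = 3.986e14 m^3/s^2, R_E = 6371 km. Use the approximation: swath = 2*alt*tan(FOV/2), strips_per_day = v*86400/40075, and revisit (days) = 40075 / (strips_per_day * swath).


swath = 2*631.306*tan(0.4302237) = 579.4022 km
v = sqrt(mu/r) = 7544.8065 m/s = 7.5448 km/s
strips/day = v*86400/40075 = 7.5448*86400/40075 = 16.2663
coverage/day = strips * swath = 16.2663 * 579.4022 = 9424.7206 km
revisit = 40075 / 9424.7206 = 4.2521 days

4.2521 days


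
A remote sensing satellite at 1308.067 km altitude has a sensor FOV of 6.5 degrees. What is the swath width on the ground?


FOV = 6.5 deg = 0.1134464 rad
swath = 2 * alt * tan(FOV/2) = 2 * 1308.067 * tan(0.0567232)
swath = 2 * 1308.067 * 0.05678412
swath = 148.5549 km

148.5549 km


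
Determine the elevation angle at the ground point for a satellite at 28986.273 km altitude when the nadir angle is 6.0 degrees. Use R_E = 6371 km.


r = R_E + alt = 35357.2730 km
Law of sines in the satellite / Earth-center / ground-point triangle:
  sin(nadir)/R_E = sin(90 + el)/r  =>  cos(el) = (r/R_E)*sin(nadir)
cos(el) = (35357.2730 / 6371.0000) * sin(6.0 deg) = 0.5801038
el = arccos(0.5801038) = 54.5422 deg
(Earth-central angle = 90 - nadir - el = 29.4578 deg)

54.5422 degrees


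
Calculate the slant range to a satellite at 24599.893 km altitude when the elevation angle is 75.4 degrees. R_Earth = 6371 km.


h = 24599.893 km, el = 75.4 deg
d = -R_E*sin(el) + sqrt((R_E*sin(el))^2 + 2*R_E*h + h^2)
d = -6371.0000*sin(1.3160) + sqrt((6371.0000*0.9677092)^2 + 2*6371.0000*24599.893 + 24599.893^2)
d = 24763.9536 km

24763.9536 km


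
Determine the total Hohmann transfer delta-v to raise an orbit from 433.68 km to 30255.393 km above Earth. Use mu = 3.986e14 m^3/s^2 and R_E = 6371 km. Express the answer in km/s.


r1 = 6804.6800 km = 6.80468e+06 m
r2 = 36626.3930 km = 3.6626393e+07 m
dv1 = sqrt(mu/r1)*(sqrt(2*r2/(r1+r2)) - 1) = 2286.1928 m/s
dv2 = sqrt(mu/r2)*(1 - sqrt(2*r1/(r1+r2))) = 1452.2448 m/s
total dv = |dv1| + |dv2| = 2286.1928 + 1452.2448 = 3738.4376 m/s = 3.7384 km/s

3.7384 km/s


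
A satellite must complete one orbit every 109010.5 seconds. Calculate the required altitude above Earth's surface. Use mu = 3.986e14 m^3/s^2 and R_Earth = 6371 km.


T = 109010.5 s
r = (mu*T^2/(4*pi^2))^(1/3) = (3.986e14 * 109010.5^2 / (4*pi^2))^(1/3)
r = 4.9321704e+07 m = 49321.7041 km
alt = r - R_E = 49321.7041 - 6371 = 42950.7041 km

42950.7041 km


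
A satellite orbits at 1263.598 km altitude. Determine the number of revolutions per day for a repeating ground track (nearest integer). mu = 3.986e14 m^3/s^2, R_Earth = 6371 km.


r = 7.634598e+06 m
T = 2*pi*sqrt(r^3/mu) = 6638.8137 s = 110.6469 min
revs/day = 1440 / 110.6469 = 13.0144
Rounded: 13 revolutions per day

13 revolutions per day


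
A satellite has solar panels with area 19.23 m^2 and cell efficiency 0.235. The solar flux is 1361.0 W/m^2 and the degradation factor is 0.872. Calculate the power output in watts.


P = area * eta * S * degradation
P = 19.23 * 0.235 * 1361.0 * 0.872
P = 5363.1724 W

5363.1724 W


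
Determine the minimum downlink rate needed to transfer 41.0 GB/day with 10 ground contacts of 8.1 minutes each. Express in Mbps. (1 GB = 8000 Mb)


total contact time = 10 * 8.1 * 60 = 4860.0000 s
data = 41.0 GB = 328000.0000 Mb
rate = 328000.0000 / 4860.0000 = 67.4897 Mbps

67.4897 Mbps


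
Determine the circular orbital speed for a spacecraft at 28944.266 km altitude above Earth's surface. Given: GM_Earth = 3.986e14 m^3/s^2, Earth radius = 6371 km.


r = R_E + alt = 6371.0 + 28944.266 = 35315.2660 km = 3.5315266e+07 m
v = sqrt(mu/r) = sqrt(3.986e14 / 3.5315266e+07) = 3359.5987 m/s = 3.3596 km/s

3.3596 km/s


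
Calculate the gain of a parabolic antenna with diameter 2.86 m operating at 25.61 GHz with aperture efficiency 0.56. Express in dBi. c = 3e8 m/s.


lambda = c/f = 3e8 / 2.561e+10 = 0.01171417 m
G = eta*(pi*D/lambda)^2 = 0.56*(pi*2.86/0.01171417)^2
G = 329455.2906 (linear)
G = 10*log10(329455.2906) = 55.1780 dBi

55.1780 dBi


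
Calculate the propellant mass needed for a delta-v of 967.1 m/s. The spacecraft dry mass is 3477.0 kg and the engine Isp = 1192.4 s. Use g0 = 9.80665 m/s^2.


ve = Isp * g0 = 1192.4 * 9.80665 = 11693.449460 m/s
mass ratio = exp(dv/ve) = exp(967.1/11693.449460) = 1.08622070
m_prop = m_dry * (mr - 1) = 3477.0 * (1.08622070 - 1)
m_prop = 299.7894 kg

299.7894 kg


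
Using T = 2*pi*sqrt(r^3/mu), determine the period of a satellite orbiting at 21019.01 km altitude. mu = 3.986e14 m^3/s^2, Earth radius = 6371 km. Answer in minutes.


r = 27390.0100 km = 2.739001e+07 m
T = 2*pi*sqrt(r^3/mu) = 2*pi*sqrt(2.0548332e+22 / 3.986e14)
T = 45112.7714 s = 751.8795 min

751.8795 minutes


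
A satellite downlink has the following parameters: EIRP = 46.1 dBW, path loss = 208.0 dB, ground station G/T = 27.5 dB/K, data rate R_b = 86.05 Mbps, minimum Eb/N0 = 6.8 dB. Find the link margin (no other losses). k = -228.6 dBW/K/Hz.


C/N0 = EIRP - FSPL + G/T - k = 46.1 - 208.0 + 27.5 - (-228.6)
C/N0 = 94.2000 dB-Hz
R_b = 86.05 Mbps = 8.605e+07 bps -> 10*log10(R_b) = 79.3475 dB-Hz
Eb/N0 = C/N0 - 10*log10(R_b) = 94.2000 - 79.3475 = 14.8525 dB
Margin = Eb/N0 - Eb/N0_req = 14.8525 - 6.8 = 8.0525 dB (link closes)

8.0525 dB


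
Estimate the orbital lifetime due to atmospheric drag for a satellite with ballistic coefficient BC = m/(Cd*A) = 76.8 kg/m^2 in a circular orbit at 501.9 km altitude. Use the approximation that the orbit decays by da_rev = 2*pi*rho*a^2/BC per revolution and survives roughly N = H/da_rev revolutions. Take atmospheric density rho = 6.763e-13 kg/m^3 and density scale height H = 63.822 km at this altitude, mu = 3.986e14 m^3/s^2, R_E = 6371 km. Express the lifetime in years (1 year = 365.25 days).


a = R_E + alt = 6872.9000 km = 6.8729e+06 m
da_rev = 2*pi*rho*a^2/BC = 2*pi*6.763e-13*(6.8729e+06)^2/76.8 = 2.613594 m per revolution
N = H/da_rev = 63822.0000 m / 2.613594 m = 24419.2502 revolutions
P = 2*pi*sqrt(a^3/mu) = 5670.4987 s
lifetime = N*P = 24419.2502 * 5670.4987 = 1.3846933e+08 s = 1602.6543 days
years = 1602.6543 / 365.25 = 4.3878 years

4.3878 years


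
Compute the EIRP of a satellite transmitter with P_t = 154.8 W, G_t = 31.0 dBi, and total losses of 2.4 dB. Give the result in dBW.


Pt = 154.8 W = 21.8977 dBW
EIRP = Pt_dBW + Gt - losses = 21.8977 + 31.0 - 2.4 = 50.4977 dBW

50.4977 dBW


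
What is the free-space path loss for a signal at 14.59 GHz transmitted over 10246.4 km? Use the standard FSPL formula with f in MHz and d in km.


f = 14.59 GHz = 14590.0000 MHz
d = 10246.4 km
FSPL = 32.44 + 20*log10(14590.0000) + 20*log10(10246.4)
FSPL = 32.44 + 83.2811 + 80.2114
FSPL = 195.9325 dB

195.9325 dB


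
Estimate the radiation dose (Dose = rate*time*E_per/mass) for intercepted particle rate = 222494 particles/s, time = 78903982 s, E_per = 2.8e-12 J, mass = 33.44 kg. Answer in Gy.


Total energy deposited = rate * time * E_per
  = 222494 * 78903982 * 2.8e-12 = 49.1559 J
Dose = E_total / mass = 49.1559 / 33.44
Dose = 1.4700 Gy

1.4700 Gy


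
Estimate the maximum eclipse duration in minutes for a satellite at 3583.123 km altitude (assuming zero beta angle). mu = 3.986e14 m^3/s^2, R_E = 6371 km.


r = 9954.1230 km
T = 164.7269 min
Eclipse fraction = arcsin(R_E/r)/pi = arcsin(6371.0000/9954.1230)/pi
= arcsin(0.6400363)/pi = 0.2210807
Eclipse duration = 0.2210807 * 164.7269 = 36.4179 min

36.4179 minutes


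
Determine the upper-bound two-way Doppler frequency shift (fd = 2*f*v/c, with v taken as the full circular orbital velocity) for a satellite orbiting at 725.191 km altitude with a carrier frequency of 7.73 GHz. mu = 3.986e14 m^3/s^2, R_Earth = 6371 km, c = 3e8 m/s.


r = 7.096191e+06 m
v = sqrt(mu/r) = 7494.7301 m/s (worst-case radial velocity)
f = 7.73 GHz = 7.73e+09 Hz
fd = 2*f*v/c = 2*7.73e+09*7494.7301/3.0e+08
fd = 386228.4257 Hz

386228.4257 Hz


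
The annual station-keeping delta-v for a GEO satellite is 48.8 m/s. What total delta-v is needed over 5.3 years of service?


dV = rate * years = 48.8 * 5.3
dV = 258.6400 m/s

258.6400 m/s


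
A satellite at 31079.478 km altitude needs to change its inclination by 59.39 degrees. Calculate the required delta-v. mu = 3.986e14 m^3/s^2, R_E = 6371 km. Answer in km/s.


r = 37450.4780 km = 3.7450478e+07 m
V = sqrt(mu/r) = 3262.4207 m/s
di = 59.39 deg = 1.0366 rad
dV = 2*V*sin(di/2) = 2*3262.4207*sin(0.5182755)
dV = 3232.2946 m/s = 3.2323 km/s

3.2323 km/s


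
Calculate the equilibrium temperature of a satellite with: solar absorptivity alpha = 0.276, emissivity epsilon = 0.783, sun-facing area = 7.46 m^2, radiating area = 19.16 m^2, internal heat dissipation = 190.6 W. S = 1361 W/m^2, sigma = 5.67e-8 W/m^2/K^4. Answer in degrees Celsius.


Numerator = alpha*S*A_sun + Q_int = 0.276*1361*7.46 + 190.6 = 2992.8446 W
Denominator = eps*sigma*A_rad = 0.783*5.67e-8*19.16 = 8.5062928e-07 W/K^4
T^4 = 3.5183888e+09 K^4
T = 243.5488 K = -29.6012 C

-29.6012 degrees Celsius
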